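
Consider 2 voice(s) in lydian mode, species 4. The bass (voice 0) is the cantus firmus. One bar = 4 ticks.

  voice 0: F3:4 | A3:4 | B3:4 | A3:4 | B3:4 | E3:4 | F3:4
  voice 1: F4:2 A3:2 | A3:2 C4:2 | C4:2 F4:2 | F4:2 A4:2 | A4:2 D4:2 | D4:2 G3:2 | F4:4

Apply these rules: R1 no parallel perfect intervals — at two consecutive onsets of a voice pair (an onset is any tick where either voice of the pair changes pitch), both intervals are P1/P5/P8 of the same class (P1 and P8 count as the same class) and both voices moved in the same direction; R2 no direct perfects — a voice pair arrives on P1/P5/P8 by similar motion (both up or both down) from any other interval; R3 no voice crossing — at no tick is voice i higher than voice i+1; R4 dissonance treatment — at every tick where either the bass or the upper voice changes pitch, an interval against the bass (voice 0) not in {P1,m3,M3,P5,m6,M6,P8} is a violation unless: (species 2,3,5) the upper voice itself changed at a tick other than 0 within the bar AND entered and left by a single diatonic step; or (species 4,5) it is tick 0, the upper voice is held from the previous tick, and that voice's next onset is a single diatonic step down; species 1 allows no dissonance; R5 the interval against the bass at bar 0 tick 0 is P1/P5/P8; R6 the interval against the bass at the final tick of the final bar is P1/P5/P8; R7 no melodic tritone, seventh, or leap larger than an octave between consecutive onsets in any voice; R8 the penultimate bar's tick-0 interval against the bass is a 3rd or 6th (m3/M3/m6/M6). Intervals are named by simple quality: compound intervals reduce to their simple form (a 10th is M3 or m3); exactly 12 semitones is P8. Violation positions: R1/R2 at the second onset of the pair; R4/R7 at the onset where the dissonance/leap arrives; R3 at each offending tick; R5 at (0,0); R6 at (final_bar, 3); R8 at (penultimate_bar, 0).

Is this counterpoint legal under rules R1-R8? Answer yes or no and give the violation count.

bar 0: v0=F3 v1=F4 (P8)
bar 1: v0=A3 v1=A3 (P1)
bar 2: v0=B3 v1=C4 (m2)
bar 3: v0=A3 v1=F4 (m6)
bar 4: v0=B3 v1=A4 (m7)
bar 5: v0=E3 v1=D4 (m7)
bar 6: v0=F3 v1=F4 (P8)
  R4 @ bar2.0: B3/C4 m2 untreated
  R4 @ bar2.2: B3/F4 TT untreated
  R4 @ bar4.0: B3/A4 m7 untreated
  R4 @ bar5.0: E3/D4 m7 untreated
  R8 @ bar5.0: penult m7 not 3rd/6th
  R2 @ bar6.0: E3/G3 m3 -> F3/F4 P8 similar
  R7 @ bar6.0: G3->F4 leap 10st

No (7 violations)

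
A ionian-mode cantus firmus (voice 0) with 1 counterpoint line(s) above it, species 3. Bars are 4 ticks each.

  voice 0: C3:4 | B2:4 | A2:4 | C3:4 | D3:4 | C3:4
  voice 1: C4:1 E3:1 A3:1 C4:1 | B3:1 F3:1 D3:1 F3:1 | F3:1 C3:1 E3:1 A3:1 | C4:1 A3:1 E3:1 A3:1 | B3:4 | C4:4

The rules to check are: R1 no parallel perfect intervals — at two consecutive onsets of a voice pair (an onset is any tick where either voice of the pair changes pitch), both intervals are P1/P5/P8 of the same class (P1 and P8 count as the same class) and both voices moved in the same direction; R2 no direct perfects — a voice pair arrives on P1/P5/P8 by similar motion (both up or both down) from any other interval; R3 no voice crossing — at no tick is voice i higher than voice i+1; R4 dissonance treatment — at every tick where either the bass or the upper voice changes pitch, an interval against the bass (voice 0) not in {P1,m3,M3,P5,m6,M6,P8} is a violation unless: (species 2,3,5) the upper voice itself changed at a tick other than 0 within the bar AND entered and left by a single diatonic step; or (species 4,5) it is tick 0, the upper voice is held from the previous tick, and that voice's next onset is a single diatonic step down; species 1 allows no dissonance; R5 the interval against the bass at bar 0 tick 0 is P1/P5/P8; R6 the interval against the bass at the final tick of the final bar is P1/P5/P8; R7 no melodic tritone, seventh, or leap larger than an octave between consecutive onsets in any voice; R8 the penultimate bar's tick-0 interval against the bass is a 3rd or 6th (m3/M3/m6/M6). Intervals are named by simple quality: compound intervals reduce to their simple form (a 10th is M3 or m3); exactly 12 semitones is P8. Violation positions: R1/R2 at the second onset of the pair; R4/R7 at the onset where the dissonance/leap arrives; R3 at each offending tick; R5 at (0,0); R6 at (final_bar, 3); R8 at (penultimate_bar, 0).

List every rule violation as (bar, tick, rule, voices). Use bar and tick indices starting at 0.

(1, 0, R1, (0, 1))
(1, 1, R4, (0, 1))
(1, 1, R7, (1,))
(1, 3, R4, (0, 1))
(3, 0, R1, (0, 1))

bar 0: v0=C3 v1=C4 downbeat P8
bar 1: v0=B2 v1=B3 downbeat P8
bar 2: v0=A2 v1=F3 downbeat m6
bar 3: v0=C3 v1=C4 downbeat P8
bar 4: v0=D3 v1=B3 downbeat M6
bar 5: v0=C3 v1=C4 downbeat P8
  -> R1 @ bar 1 tick 0 v(0, 1): C3/C4 P8 -> B2/B3 P8 similar
  -> R4 @ bar 1 tick 1 v(0, 1): B2/F3 TT untreated
  -> R7 @ bar 1 tick 1 v(1,): B3->F3 leap 6st
  -> R4 @ bar 1 tick 3 v(0, 1): B2/F3 TT untreated
  -> R1 @ bar 3 tick 0 v(0, 1): A2/A3 P8 -> C3/C4 P8 similar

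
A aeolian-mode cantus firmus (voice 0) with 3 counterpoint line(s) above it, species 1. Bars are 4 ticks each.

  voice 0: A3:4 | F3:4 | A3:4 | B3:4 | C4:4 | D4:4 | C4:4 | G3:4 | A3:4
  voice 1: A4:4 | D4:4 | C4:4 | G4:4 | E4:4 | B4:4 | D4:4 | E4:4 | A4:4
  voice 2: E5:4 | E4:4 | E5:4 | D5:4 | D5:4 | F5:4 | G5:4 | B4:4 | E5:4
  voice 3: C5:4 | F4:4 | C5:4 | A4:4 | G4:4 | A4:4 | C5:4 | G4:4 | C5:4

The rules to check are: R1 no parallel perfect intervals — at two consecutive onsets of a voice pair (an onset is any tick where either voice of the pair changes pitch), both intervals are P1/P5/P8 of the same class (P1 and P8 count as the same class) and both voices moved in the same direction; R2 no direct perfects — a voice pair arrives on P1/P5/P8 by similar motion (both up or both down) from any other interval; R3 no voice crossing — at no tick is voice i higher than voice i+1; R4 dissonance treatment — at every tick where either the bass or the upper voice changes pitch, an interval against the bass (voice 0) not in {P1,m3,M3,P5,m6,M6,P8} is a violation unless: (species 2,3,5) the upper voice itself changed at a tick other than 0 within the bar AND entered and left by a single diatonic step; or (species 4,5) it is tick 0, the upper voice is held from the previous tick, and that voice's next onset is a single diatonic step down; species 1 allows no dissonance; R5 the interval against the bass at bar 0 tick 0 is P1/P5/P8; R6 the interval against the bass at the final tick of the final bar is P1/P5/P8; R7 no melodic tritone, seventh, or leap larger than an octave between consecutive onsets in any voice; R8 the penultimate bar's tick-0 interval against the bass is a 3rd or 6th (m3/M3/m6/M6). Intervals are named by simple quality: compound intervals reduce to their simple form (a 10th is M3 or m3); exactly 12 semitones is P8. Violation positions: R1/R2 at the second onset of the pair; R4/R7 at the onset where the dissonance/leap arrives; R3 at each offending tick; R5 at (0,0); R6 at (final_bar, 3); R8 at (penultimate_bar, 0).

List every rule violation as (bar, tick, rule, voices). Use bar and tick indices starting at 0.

bar 0: v0=A3 v1=A4 v2=E5 v3=C5 downbeat m3
bar 1: v0=F3 v1=D4 v2=E4 v3=F4 downbeat P8
bar 2: v0=A3 v1=C4 v2=E5 v3=C5 downbeat m3
bar 3: v0=B3 v1=G4 v2=D5 v3=A4 downbeat m7
bar 4: v0=C4 v1=E4 v2=D5 v3=G4 downbeat P5
bar 5: v0=D4 v1=B4 v2=F5 v3=A4 downbeat P5
bar 6: v0=C4 v1=D4 v2=G5 v3=C5 downbeat P8
bar 7: v0=G3 v1=E4 v2=B4 v3=G4 downbeat P8
bar 8: v0=A3 v1=A4 v2=E5 v3=C5 downbeat m3
  -> R3 @ bar 0 tick 0 v(2, 3): E5 above C5
  -> R5 @ bar 0 tick 0 v(0, 3): opens on m3
  -> R3 @ bar 0 tick 1 v(2, 3): E5 above C5
  -> R3 @ bar 0 tick 2 v(2, 3): E5 above C5
  -> R3 @ bar 0 tick 3 v(2, 3): E5 above C5
  -> R2 @ bar 1 tick 0 v(0, 3): A3/C5 m3 -> F3/F4 P8 similar
  -> R4 @ bar 1 tick 0 v(0, 2): F3/E4 M7 untreated
  -> R2 @ bar 2 tick 0 v(0, 2): F3/E4 M7 -> A3/E5 P5 similar
  -> R3 @ bar 2 tick 0 v(2, 3): E5 above C5
  -> R3 @ bar 2 tick 1 v(2, 3): E5 above C5
  -> R3 @ bar 2 tick 2 v(2, 3): E5 above C5
  -> R3 @ bar 2 tick 3 v(2, 3): E5 above C5
  -> R3 @ bar 3 tick 0 v(2, 3): D5 above A4
  -> R4 @ bar 3 tick 0 v(0, 3): B3/A4 m7 untreated
  -> R3 @ bar 3 tick 1 v(2, 3): D5 above A4
  -> R3 @ bar 3 tick 2 v(2, 3): D5 above A4
  -> R3 @ bar 3 tick 3 v(2, 3): D5 above A4
  -> R3 @ bar 4 tick 0 v(2, 3): D5 above G4
  -> R4 @ bar 4 tick 0 v(0, 2): C4/D5 M2 untreated
  -> R3 @ bar 4 tick 1 v(2, 3): D5 above G4
  -> R3 @ bar 4 tick 2 v(2, 3): D5 above G4
  -> R3 @ bar 4 tick 3 v(2, 3): D5 above G4
  -> R1 @ bar 5 tick 0 v(0, 3): C4/G4 P5 -> D4/A4 P5 similar
  -> R3 @ bar 5 tick 0 v(2, 3): F5 above A4
  -> R3 @ bar 5 tick 1 v(2, 3): F5 above A4
  -> R3 @ bar 5 tick 2 v(2, 3): F5 above A4
  -> R3 @ bar 5 tick 3 v(2, 3): F5 above A4
  -> R2 @ bar 6 tick 0 v(2, 3): F5/A4 m6 -> G5/C5 P5 similar
  -> R3 @ bar 6 tick 0 v(2, 3): G5 above C5
  -> R4 @ bar 6 tick 0 v(0, 1): C4/D4 M2 untreated
  -> R3 @ bar 6 tick 1 v(2, 3): G5 above C5
  -> R3 @ bar 6 tick 2 v(2, 3): G5 above C5
  -> R3 @ bar 6 tick 3 v(2, 3): G5 above C5
  -> R1 @ bar 7 tick 0 v(0, 3): C4/C5 P8 -> G3/G4 P8 similar
  -> R3 @ bar 7 tick 0 v(2, 3): B4 above G4
  -> R8 @ bar 7 tick 0 v(0, 3): penult P8 not 3rd/6th
  -> R3 @ bar 7 tick 1 v(2, 3): B4 above G4
  -> R3 @ bar 7 tick 2 v(2, 3): B4 above G4
  -> R3 @ bar 7 tick 3 v(2, 3): B4 above G4
  -> R1 @ bar 8 tick 0 v(1, 2): E4/B4 P5 -> A4/E5 P5 similar
  -> R2 @ bar 8 tick 0 v(0, 1): G3/E4 M6 -> A3/A4 P8 similar
  -> R2 @ bar 8 tick 0 v(0, 2): G3/B4 M3 -> A3/E5 P5 similar
  -> R3 @ bar 8 tick 0 v(2, 3): E5 above C5
  -> R3 @ bar 8 tick 1 v(2, 3): E5 above C5
  -> R3 @ bar 8 tick 2 v(2, 3): E5 above C5
  -> R3 @ bar 8 tick 3 v(2, 3): E5 above C5
  -> R6 @ bar 8 tick 3 v(0, 3): closes on m3

(0, 0, R3, (2, 3))
(0, 0, R5, (0, 3))
(0, 1, R3, (2, 3))
(0, 2, R3, (2, 3))
(0, 3, R3, (2, 3))
(1, 0, R2, (0, 3))
(1, 0, R4, (0, 2))
(2, 0, R2, (0, 2))
(2, 0, R3, (2, 3))
(2, 1, R3, (2, 3))
(2, 2, R3, (2, 3))
(2, 3, R3, (2, 3))
(3, 0, R3, (2, 3))
(3, 0, R4, (0, 3))
(3, 1, R3, (2, 3))
(3, 2, R3, (2, 3))
(3, 3, R3, (2, 3))
(4, 0, R3, (2, 3))
(4, 0, R4, (0, 2))
(4, 1, R3, (2, 3))
(4, 2, R3, (2, 3))
(4, 3, R3, (2, 3))
(5, 0, R1, (0, 3))
(5, 0, R3, (2, 3))
(5, 1, R3, (2, 3))
(5, 2, R3, (2, 3))
(5, 3, R3, (2, 3))
(6, 0, R2, (2, 3))
(6, 0, R3, (2, 3))
(6, 0, R4, (0, 1))
(6, 1, R3, (2, 3))
(6, 2, R3, (2, 3))
(6, 3, R3, (2, 3))
(7, 0, R1, (0, 3))
(7, 0, R3, (2, 3))
(7, 0, R8, (0, 3))
(7, 1, R3, (2, 3))
(7, 2, R3, (2, 3))
(7, 3, R3, (2, 3))
(8, 0, R1, (1, 2))
(8, 0, R2, (0, 1))
(8, 0, R2, (0, 2))
(8, 0, R3, (2, 3))
(8, 1, R3, (2, 3))
(8, 2, R3, (2, 3))
(8, 3, R3, (2, 3))
(8, 3, R6, (0, 3))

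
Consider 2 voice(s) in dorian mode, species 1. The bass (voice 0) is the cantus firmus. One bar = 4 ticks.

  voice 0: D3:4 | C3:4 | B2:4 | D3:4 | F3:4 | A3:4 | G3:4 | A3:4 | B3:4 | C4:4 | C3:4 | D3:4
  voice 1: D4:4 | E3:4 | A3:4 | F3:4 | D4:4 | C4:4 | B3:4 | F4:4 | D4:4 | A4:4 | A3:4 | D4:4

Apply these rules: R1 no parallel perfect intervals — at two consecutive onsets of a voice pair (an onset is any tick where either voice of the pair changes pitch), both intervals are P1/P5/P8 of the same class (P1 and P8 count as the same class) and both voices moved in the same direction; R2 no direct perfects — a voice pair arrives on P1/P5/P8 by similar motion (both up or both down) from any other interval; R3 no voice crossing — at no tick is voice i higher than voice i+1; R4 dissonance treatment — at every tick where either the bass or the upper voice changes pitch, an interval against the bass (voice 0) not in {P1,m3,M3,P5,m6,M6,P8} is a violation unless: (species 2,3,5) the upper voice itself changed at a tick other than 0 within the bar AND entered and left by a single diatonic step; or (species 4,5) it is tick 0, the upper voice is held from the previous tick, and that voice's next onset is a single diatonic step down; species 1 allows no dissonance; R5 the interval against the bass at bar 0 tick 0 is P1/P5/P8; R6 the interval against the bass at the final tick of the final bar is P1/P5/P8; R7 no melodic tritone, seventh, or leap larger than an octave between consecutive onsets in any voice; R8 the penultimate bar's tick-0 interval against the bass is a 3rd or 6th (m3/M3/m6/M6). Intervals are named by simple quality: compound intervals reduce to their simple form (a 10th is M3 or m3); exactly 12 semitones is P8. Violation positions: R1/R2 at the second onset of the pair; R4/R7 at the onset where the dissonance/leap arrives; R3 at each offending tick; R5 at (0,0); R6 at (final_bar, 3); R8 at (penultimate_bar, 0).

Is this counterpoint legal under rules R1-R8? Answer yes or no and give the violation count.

bar 0: v0=D3 v1=D4 (P8)
bar 1: v0=C3 v1=E3 (M3)
bar 2: v0=B2 v1=A3 (m7)
bar 3: v0=D3 v1=F3 (m3)
bar 4: v0=F3 v1=D4 (M6)
bar 5: v0=A3 v1=C4 (m3)
bar 6: v0=G3 v1=B3 (M3)
bar 7: v0=A3 v1=F4 (m6)
bar 8: v0=B3 v1=D4 (m3)
bar 9: v0=C4 v1=A4 (M6)
bar 10: v0=C3 v1=A3 (M6)
bar 11: v0=D3 v1=D4 (P8)
  R7 @ bar1.0: D4->E3 leap 10st
  R4 @ bar2.0: B2/A3 m7 untreated
  R7 @ bar7.0: B3->F4 leap 6st
  R2 @ bar11.0: C3/A3 M6 -> D3/D4 P8 similar

No (4 violations)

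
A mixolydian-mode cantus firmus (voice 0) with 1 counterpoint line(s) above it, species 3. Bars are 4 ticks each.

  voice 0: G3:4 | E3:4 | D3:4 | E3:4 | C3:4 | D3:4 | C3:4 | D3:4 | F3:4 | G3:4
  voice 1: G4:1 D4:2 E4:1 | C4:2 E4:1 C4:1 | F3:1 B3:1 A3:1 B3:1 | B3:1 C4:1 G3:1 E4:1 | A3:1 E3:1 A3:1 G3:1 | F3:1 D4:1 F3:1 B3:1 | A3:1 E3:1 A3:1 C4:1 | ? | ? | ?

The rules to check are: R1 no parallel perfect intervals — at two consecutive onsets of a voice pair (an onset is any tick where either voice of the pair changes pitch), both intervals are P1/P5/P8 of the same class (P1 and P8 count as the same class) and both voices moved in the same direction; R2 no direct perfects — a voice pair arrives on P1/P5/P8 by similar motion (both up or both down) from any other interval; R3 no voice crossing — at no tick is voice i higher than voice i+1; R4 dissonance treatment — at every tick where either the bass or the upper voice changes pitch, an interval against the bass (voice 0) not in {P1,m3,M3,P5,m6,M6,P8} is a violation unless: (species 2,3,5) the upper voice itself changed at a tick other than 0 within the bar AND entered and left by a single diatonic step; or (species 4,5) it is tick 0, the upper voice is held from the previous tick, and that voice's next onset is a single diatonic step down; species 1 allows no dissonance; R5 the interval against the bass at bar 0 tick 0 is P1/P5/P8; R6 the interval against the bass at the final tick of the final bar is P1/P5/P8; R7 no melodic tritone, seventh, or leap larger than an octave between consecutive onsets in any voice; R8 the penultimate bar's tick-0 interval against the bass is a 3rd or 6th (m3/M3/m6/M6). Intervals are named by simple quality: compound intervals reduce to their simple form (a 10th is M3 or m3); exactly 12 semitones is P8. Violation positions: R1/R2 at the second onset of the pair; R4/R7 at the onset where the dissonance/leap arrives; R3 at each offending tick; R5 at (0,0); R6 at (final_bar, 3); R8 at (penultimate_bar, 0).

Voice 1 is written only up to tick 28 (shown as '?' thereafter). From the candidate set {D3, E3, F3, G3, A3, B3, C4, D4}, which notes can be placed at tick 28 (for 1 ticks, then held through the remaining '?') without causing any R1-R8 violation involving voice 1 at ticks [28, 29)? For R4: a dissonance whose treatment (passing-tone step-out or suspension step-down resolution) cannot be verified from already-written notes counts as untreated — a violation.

D3: violates R7
E3: violates R4
F3: legal
G3: violates R4
A3: legal
B3: legal
C4: violates R4
D4: violates R1

{A3, B3, F3}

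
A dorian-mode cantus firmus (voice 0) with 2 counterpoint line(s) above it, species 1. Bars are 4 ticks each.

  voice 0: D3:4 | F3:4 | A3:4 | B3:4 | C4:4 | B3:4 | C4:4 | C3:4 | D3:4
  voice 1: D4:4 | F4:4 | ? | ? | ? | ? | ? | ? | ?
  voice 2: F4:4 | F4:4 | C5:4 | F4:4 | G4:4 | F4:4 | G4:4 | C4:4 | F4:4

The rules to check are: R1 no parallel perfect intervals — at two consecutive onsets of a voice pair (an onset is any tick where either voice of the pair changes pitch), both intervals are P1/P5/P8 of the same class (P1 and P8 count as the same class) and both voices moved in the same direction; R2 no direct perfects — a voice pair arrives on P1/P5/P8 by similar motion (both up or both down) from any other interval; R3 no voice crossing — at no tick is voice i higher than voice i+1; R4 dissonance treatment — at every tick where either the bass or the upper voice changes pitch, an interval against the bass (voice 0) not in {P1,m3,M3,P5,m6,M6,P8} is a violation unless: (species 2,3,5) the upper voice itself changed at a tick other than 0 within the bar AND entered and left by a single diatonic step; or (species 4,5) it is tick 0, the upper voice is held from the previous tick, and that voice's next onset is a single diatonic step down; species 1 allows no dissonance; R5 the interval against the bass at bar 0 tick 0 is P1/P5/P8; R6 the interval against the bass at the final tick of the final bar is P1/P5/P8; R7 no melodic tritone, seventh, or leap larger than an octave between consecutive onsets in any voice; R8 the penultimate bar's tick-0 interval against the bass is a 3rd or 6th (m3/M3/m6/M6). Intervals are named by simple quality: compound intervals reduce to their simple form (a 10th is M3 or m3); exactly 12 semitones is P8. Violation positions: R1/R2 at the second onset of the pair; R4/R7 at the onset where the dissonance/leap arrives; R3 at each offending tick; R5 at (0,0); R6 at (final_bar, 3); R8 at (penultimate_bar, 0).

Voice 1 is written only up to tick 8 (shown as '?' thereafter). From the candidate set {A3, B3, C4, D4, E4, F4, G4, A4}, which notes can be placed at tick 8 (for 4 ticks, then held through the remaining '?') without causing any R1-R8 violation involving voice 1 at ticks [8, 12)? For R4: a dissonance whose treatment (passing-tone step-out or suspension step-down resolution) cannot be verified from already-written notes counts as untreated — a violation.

A3: legal
B3: violates R4,R7
C4: legal
D4: violates R4
E4: legal
F4: legal
G4: violates R4
A4: violates R1

{A3, C4, E4, F4}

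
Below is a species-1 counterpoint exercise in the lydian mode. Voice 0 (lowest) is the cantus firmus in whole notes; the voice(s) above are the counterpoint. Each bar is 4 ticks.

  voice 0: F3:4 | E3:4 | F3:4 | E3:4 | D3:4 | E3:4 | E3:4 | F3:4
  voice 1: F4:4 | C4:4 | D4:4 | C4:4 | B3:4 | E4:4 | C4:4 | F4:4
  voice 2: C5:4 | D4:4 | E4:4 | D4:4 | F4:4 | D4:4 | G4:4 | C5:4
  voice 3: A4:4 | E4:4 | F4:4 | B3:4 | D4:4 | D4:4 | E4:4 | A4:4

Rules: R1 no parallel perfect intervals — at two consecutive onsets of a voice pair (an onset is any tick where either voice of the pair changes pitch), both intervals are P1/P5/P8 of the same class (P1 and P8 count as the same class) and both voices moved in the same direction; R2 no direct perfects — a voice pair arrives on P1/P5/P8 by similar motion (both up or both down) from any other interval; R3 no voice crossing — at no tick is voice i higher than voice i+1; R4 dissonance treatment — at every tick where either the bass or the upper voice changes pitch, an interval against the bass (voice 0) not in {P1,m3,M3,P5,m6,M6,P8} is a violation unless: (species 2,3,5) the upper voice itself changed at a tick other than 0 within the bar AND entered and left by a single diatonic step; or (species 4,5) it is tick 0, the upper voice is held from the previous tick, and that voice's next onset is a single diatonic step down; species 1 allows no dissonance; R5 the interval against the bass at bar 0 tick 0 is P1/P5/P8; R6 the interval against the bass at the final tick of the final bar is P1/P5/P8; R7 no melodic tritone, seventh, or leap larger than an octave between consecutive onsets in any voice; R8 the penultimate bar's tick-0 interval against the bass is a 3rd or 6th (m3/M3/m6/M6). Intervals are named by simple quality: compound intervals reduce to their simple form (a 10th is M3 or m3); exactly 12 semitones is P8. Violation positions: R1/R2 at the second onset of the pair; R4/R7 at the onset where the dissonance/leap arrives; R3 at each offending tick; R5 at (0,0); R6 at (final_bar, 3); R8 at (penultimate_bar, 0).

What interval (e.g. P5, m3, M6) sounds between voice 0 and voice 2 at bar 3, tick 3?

voice 0=E3 voice 2=D4 -> m7

m7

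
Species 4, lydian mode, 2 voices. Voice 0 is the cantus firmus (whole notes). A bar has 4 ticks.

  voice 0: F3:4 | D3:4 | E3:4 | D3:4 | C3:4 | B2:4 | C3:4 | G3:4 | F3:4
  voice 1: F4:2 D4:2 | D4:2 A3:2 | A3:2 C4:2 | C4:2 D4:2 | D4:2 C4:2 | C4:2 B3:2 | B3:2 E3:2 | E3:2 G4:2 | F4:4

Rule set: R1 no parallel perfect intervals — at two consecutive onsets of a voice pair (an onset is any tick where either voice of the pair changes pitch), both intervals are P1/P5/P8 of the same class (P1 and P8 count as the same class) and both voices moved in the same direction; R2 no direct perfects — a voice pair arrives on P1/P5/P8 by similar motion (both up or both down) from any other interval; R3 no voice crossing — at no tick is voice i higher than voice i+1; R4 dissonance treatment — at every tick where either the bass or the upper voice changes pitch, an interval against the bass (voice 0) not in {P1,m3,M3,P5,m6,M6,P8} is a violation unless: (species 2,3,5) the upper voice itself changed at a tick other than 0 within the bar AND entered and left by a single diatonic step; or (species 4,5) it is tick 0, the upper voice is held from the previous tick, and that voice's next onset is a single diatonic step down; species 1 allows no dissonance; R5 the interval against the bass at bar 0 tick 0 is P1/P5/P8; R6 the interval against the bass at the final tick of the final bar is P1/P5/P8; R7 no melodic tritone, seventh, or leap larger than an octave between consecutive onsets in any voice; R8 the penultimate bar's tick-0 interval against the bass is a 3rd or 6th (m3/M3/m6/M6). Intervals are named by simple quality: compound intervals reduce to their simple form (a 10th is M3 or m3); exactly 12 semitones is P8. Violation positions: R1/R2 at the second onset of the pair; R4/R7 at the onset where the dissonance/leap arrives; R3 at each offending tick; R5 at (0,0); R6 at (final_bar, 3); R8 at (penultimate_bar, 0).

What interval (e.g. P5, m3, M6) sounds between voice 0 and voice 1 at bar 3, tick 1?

voice 0=D3 voice 1=C4 -> m7

m7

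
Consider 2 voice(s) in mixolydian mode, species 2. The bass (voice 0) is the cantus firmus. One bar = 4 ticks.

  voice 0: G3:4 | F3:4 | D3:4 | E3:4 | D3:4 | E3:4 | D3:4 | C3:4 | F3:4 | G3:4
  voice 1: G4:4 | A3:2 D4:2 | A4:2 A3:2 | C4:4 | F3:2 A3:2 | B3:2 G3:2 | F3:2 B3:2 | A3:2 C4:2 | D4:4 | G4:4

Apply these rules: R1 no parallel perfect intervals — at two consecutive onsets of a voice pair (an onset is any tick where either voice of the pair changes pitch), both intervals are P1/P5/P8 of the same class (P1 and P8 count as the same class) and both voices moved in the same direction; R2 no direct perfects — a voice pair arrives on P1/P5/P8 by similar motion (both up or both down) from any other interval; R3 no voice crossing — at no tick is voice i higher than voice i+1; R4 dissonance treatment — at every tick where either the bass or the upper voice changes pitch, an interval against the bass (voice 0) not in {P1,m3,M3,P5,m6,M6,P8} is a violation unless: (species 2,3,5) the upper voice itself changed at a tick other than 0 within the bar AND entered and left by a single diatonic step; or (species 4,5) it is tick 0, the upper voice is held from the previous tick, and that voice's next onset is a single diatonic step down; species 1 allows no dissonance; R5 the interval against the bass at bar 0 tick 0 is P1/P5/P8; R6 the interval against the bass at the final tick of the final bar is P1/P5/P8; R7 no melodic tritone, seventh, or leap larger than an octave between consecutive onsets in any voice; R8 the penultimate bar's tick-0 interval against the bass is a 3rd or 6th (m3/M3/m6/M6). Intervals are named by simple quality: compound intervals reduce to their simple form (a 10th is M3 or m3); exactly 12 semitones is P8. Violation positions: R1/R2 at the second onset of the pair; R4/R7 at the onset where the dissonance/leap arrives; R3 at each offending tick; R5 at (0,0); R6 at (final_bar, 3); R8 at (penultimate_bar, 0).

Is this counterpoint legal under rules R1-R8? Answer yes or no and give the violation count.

No (4 violations)

bar 0: v0=G3 v1=G4 (P8)
bar 1: v0=F3 v1=A3 (M3)
bar 2: v0=D3 v1=A4 (P5)
bar 3: v0=E3 v1=C4 (m6)
bar 4: v0=D3 v1=F3 (m3)
bar 5: v0=E3 v1=B3 (P5)
bar 6: v0=D3 v1=F3 (m3)
bar 7: v0=C3 v1=A3 (M6)
bar 8: v0=F3 v1=D4 (M6)
bar 9: v0=G3 v1=G4 (P8)
  R7 @ bar1.0: G4->A3 leap 10st
  R1 @ bar5.0: D3/A3 P5 -> E3/B3 P5 similar
  R7 @ bar6.2: F3->B3 leap 6st
  R2 @ bar9.0: F3/D4 M6 -> G3/G4 P8 similar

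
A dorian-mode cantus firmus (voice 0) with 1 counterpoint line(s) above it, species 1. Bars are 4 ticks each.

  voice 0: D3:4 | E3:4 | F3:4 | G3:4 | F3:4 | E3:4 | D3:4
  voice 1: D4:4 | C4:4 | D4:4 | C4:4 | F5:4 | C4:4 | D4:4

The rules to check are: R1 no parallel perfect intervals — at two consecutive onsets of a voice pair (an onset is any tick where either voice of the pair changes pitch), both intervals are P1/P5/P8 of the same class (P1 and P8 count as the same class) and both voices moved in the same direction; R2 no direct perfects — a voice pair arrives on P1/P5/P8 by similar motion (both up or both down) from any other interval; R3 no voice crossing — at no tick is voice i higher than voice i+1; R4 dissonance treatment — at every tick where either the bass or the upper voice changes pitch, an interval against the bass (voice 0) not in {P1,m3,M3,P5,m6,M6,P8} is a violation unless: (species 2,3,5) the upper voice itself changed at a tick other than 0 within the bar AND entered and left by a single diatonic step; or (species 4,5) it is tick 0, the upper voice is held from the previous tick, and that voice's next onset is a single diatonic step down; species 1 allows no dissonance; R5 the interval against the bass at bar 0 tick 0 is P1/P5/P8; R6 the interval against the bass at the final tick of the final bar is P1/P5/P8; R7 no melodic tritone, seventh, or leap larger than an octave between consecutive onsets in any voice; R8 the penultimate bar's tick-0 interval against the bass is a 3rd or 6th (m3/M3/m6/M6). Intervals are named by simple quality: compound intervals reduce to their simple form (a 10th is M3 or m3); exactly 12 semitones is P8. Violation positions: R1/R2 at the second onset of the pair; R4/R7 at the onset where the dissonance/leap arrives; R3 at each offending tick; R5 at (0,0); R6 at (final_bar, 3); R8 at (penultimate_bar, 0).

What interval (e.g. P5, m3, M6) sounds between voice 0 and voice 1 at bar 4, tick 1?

voice 0=F3 voice 1=F5 -> P1

P1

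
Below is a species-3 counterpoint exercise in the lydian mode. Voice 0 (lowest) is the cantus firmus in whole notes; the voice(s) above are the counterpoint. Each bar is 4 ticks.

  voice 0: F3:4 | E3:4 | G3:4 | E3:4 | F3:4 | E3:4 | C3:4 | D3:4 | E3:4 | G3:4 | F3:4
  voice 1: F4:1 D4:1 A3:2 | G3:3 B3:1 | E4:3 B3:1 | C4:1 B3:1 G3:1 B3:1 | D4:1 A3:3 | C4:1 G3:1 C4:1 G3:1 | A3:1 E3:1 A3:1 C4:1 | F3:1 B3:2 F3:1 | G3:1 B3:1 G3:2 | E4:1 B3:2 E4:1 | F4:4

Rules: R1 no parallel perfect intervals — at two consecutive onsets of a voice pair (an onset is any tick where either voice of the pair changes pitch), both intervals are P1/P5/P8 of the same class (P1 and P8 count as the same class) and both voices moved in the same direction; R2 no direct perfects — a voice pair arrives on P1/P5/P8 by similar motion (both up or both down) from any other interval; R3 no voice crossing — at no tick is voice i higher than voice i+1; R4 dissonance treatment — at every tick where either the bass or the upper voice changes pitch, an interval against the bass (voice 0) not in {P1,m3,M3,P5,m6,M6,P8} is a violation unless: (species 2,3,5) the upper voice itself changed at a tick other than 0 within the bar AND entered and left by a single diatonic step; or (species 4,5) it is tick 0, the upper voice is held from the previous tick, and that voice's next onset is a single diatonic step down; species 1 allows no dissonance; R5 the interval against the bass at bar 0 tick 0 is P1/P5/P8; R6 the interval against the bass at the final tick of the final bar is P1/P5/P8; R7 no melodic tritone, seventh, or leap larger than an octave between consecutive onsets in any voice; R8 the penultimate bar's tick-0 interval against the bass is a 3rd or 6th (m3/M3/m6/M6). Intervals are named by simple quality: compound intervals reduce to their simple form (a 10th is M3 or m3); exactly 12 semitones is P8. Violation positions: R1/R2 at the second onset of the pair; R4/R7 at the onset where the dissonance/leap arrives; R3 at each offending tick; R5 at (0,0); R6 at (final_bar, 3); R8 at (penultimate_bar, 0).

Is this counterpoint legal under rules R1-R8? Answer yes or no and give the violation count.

bar 0: v0=F3 v1=F4 (P8)
bar 1: v0=E3 v1=G3 (m3)
bar 2: v0=G3 v1=E4 (M6)
bar 3: v0=E3 v1=C4 (m6)
bar 4: v0=F3 v1=D4 (M6)
bar 5: v0=E3 v1=C4 (m6)
bar 6: v0=C3 v1=A3 (M6)
bar 7: v0=D3 v1=F3 (m3)
bar 8: v0=E3 v1=G3 (m3)
bar 9: v0=G3 v1=E4 (M6)
bar 10: v0=F3 v1=F4 (P8)
  R7 @ bar7.1: F3->B3 leap 6st
  R7 @ bar7.3: B3->F3 leap 6st

No (2 violations)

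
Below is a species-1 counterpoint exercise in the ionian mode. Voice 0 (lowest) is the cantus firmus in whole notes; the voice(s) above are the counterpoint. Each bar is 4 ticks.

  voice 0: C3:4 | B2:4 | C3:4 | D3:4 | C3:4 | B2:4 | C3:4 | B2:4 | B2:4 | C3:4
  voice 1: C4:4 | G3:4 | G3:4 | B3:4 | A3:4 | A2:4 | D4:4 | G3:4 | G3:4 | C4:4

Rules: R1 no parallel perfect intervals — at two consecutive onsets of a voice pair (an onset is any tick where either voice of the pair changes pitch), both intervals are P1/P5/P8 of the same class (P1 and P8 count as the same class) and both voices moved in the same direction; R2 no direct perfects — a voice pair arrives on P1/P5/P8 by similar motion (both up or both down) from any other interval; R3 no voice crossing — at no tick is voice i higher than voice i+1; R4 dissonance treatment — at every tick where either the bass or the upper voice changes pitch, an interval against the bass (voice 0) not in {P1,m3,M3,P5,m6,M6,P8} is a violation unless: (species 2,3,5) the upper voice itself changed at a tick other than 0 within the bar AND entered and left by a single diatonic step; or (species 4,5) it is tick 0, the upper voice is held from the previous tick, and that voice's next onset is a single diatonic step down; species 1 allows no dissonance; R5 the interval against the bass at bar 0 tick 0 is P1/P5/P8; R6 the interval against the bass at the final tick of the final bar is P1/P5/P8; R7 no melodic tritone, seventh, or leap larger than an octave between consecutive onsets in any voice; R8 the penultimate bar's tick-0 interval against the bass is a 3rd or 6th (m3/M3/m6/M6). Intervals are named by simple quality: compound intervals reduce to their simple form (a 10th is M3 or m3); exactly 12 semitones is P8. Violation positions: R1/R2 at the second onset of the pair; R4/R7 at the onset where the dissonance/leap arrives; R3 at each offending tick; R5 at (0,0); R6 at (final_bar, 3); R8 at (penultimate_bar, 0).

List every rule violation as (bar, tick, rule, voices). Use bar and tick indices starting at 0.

bar 0: v0=C3 v1=C4 downbeat P8
bar 1: v0=B2 v1=G3 downbeat m6
bar 2: v0=C3 v1=G3 downbeat P5
bar 3: v0=D3 v1=B3 downbeat M6
bar 4: v0=C3 v1=A3 downbeat M6
bar 5: v0=B2 v1=A2 downbeat M2
bar 6: v0=C3 v1=D4 downbeat M2
bar 7: v0=B2 v1=G3 downbeat m6
bar 8: v0=B2 v1=G3 downbeat m6
bar 9: v0=C3 v1=C4 downbeat P8
  -> R3 @ bar 5 tick 0 v(0, 1): B2 above A2
  -> R4 @ bar 5 tick 0 v(0, 1): B2/A2 M2 untreated
  -> R3 @ bar 5 tick 1 v(0, 1): B2 above A2
  -> R3 @ bar 5 tick 2 v(0, 1): B2 above A2
  -> R3 @ bar 5 tick 3 v(0, 1): B2 above A2
  -> R4 @ bar 6 tick 0 v(0, 1): C3/D4 M2 untreated
  -> R7 @ bar 6 tick 0 v(1,): A2->D4 leap 17st
  -> R2 @ bar 9 tick 0 v(0, 1): B2/G3 m6 -> C3/C4 P8 similar

(5, 0, R3, (0, 1))
(5, 0, R4, (0, 1))
(5, 1, R3, (0, 1))
(5, 2, R3, (0, 1))
(5, 3, R3, (0, 1))
(6, 0, R4, (0, 1))
(6, 0, R7, (1,))
(9, 0, R2, (0, 1))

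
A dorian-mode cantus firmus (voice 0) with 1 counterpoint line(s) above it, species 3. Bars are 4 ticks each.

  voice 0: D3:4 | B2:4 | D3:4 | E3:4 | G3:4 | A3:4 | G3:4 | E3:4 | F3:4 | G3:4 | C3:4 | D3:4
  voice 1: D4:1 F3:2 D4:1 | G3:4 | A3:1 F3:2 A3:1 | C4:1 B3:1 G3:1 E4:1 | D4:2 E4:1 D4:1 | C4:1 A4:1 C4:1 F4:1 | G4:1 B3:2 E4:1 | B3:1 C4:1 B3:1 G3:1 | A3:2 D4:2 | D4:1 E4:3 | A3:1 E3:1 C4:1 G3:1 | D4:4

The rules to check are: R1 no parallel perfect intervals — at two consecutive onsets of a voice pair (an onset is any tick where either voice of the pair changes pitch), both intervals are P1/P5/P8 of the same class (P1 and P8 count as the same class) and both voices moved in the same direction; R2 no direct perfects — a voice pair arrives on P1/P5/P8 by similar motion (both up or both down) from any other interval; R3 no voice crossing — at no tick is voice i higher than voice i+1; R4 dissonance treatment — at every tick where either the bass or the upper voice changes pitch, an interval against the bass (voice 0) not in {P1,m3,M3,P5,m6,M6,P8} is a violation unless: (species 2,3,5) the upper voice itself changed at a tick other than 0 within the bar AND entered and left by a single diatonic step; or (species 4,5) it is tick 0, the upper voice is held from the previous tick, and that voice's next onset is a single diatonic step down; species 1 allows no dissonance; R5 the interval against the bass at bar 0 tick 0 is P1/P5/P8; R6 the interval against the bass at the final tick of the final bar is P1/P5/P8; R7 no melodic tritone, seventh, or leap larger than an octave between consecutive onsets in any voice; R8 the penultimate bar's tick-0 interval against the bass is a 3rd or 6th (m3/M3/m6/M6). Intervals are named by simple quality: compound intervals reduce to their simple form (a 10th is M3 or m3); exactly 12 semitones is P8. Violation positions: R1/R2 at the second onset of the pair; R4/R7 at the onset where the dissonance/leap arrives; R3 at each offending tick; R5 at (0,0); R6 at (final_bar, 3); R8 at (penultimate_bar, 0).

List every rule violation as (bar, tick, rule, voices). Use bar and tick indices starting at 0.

bar 0: v0=D3 v1=D4 downbeat P8
bar 1: v0=B2 v1=G3 downbeat m6
bar 2: v0=D3 v1=A3 downbeat P5
bar 3: v0=E3 v1=C4 downbeat m6
bar 4: v0=G3 v1=D4 downbeat P5
bar 5: v0=A3 v1=C4 downbeat m3
bar 6: v0=G3 v1=G4 downbeat P8
bar 7: v0=E3 v1=B3 downbeat P5
bar 8: v0=F3 v1=A3 downbeat M3
bar 9: v0=G3 v1=D4 downbeat P5
bar 10: v0=C3 v1=A3 downbeat M6
bar 11: v0=D3 v1=D4 downbeat P8
  -> R2 @ bar 2 tick 0 v(0, 1): B2/G3 m6 -> D3/A3 P5 similar
  -> R2 @ bar 7 tick 0 v(0, 1): G3/E4 M6 -> E3/B3 P5 similar
  -> R2 @ bar 11 tick 0 v(0, 1): C3/G3 P5 -> D3/D4 P8 similar

(2, 0, R2, (0, 1))
(7, 0, R2, (0, 1))
(11, 0, R2, (0, 1))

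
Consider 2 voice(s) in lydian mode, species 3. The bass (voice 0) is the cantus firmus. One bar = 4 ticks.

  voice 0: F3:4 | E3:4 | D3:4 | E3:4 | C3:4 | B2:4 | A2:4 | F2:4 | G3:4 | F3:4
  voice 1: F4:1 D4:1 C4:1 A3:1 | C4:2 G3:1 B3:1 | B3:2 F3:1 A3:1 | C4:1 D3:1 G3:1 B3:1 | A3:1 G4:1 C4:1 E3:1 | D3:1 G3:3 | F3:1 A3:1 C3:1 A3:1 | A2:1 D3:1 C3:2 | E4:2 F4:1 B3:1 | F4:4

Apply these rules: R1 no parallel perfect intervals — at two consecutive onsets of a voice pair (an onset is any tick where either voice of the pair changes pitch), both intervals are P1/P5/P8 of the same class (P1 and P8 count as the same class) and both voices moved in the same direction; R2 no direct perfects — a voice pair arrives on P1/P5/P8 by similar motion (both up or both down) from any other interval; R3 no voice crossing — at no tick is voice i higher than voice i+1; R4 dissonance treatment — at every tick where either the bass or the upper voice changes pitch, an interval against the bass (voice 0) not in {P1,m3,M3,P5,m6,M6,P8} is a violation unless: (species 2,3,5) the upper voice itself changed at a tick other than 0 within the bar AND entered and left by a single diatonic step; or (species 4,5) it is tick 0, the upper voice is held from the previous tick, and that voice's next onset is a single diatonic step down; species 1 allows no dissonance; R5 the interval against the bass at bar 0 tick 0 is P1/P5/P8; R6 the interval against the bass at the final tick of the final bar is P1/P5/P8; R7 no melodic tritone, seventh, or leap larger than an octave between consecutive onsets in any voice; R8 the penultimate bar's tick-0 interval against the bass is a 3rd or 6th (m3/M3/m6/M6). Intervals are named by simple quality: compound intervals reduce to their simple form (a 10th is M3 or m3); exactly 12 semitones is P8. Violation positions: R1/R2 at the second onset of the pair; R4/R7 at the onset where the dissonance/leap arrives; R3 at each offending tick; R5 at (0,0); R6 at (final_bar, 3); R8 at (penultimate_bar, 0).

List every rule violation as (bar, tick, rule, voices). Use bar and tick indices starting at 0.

bar 0: v0=F3 v1=F4 downbeat P8
bar 1: v0=E3 v1=C4 downbeat m6
bar 2: v0=D3 v1=B3 downbeat M6
bar 3: v0=E3 v1=C4 downbeat m6
bar 4: v0=C3 v1=A3 downbeat M6
bar 5: v0=B2 v1=D3 downbeat m3
bar 6: v0=A2 v1=F3 downbeat m6
bar 7: v0=F2 v1=A2 downbeat M3
bar 8: v0=G3 v1=E4 downbeat M6
bar 9: v0=F3 v1=F4 downbeat P8
  -> R7 @ bar 2 tick 2 v(1,): B3->F3 leap 6st
  -> R3 @ bar 3 tick 1 v(0, 1): E3 above D3
  -> R4 @ bar 3 tick 1 v(0, 1): E3/D3 M2 untreated
  -> R7 @ bar 3 tick 1 v(1,): C4->D3 leap 10st
  -> R7 @ bar 4 tick 1 v(1,): A3->G4 leap 10st
  -> R7 @ bar 8 tick 0 v(0,): F2->G3 leap 14st
  -> R7 @ bar 8 tick 0 v(1,): C3->E4 leap 16st
  -> R4 @ bar 8 tick 2 v(0, 1): G3/F4 m7 untreated
  -> R7 @ bar 8 tick 3 v(1,): F4->B3 leap 6st
  -> R7 @ bar 9 tick 0 v(1,): B3->F4 leap 6st

(2, 2, R7, (1,))
(3, 1, R3, (0, 1))
(3, 1, R4, (0, 1))
(3, 1, R7, (1,))
(4, 1, R7, (1,))
(8, 0, R7, (0,))
(8, 0, R7, (1,))
(8, 2, R4, (0, 1))
(8, 3, R7, (1,))
(9, 0, R7, (1,))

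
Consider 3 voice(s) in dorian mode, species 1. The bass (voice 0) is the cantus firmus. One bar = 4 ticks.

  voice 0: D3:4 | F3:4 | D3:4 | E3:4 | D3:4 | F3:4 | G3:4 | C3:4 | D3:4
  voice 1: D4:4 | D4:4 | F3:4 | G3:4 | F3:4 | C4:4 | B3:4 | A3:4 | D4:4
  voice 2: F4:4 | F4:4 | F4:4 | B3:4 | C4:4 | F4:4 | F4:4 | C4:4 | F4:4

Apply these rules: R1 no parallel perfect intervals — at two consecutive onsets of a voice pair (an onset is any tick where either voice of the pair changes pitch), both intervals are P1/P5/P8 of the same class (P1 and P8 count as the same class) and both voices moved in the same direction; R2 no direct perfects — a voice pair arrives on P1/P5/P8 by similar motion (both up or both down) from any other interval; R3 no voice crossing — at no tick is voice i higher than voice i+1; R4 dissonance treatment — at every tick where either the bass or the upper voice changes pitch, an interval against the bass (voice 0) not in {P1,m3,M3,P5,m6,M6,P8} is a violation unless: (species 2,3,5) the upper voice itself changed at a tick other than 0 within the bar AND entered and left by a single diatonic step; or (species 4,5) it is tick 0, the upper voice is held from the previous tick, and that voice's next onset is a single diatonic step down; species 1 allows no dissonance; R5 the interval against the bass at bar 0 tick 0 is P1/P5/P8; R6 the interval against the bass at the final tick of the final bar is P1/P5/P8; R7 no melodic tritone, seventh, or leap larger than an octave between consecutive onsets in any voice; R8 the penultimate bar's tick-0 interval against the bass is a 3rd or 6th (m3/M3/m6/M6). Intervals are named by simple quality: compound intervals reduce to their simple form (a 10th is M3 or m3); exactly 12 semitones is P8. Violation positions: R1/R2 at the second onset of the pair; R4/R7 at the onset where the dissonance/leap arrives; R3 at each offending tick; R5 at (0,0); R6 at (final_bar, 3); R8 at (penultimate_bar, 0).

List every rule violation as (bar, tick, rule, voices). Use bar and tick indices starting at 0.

bar 0: v0=D3 v1=D4 v2=F4 downbeat m3
bar 1: v0=F3 v1=D4 v2=F4 downbeat P8
bar 2: v0=D3 v1=F3 v2=F4 downbeat m3
bar 3: v0=E3 v1=G3 v2=B3 downbeat P5
bar 4: v0=D3 v1=F3 v2=C4 downbeat m7
bar 5: v0=F3 v1=C4 v2=F4 downbeat P8
bar 6: v0=G3 v1=B3 v2=F4 downbeat m7
bar 7: v0=C3 v1=A3 v2=C4 downbeat P8
bar 8: v0=D3 v1=D4 v2=F4 downbeat m3
  -> R5 @ bar 0 tick 0 v(0, 2): opens on m3
  -> R7 @ bar 3 tick 0 v(2,): F4->B3 leap 6st
  -> R4 @ bar 4 tick 0 v(0, 2): D3/C4 m7 untreated
  -> R2 @ bar 5 tick 0 v(0, 1): D3/F3 m3 -> F3/C4 P5 similar
  -> R2 @ bar 5 tick 0 v(0, 2): D3/C4 m7 -> F3/F4 P8 similar
  -> R4 @ bar 6 tick 0 v(0, 2): G3/F4 m7 untreated
  -> R2 @ bar 7 tick 0 v(0, 2): G3/F4 m7 -> C3/C4 P8 similar
  -> R8 @ bar 7 tick 0 v(0, 2): penult P8 not 3rd/6th
  -> R2 @ bar 8 tick 0 v(0, 1): C3/A3 M6 -> D3/D4 P8 similar
  -> R6 @ bar 8 tick 3 v(0, 2): closes on m3

(0, 0, R5, (0, 2))
(3, 0, R7, (2,))
(4, 0, R4, (0, 2))
(5, 0, R2, (0, 1))
(5, 0, R2, (0, 2))
(6, 0, R4, (0, 2))
(7, 0, R2, (0, 2))
(7, 0, R8, (0, 2))
(8, 0, R2, (0, 1))
(8, 3, R6, (0, 2))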